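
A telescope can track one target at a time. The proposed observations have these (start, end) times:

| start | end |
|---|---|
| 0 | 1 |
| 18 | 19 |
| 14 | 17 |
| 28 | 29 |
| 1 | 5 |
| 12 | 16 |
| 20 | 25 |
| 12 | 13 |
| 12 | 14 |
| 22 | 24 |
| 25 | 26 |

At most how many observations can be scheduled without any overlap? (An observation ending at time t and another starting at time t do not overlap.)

8

Greedy by earliest finish: after sorting by end time, pick each interval compatible with the last pick.
By end time: (0,1), (1,5), (12,13), (12,14), (12,16), (14,17), (18,19), (22,24), (20,25), (25,26), (28,29).
Pick (0,1); next start ≥ 1 → (1,5); next start ≥ 5 → (12,13); next start ≥ 13 → (14,17); next start ≥ 17 → (18,19); next start ≥ 19 → (22,24); next start ≥ 24 → (25,26); next start ≥ 26 → (28,29).
Selected 8 observations.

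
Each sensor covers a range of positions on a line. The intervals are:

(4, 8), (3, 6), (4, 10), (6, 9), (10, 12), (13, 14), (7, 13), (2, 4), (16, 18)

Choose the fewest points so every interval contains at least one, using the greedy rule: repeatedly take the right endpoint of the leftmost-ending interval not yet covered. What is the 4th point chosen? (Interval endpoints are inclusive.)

Sort by right endpoint; whenever an interval is uncovered, place a point at its right end.
Sorted: [2,4] [3,6] [4,8] [6,9] [4,10] [10,12] [7,13] [13,14] [16,18]
{[2,4],[3,6],[4,8]} hit by 4; {[6,9],[4,10]} hit by 9; {[10,12],[7,13]} hit by 12; {[13,14]} hit by 14; {[16,18]} hit by 18.
Points: 4, 9, 12, 14, 18 (5 total).

14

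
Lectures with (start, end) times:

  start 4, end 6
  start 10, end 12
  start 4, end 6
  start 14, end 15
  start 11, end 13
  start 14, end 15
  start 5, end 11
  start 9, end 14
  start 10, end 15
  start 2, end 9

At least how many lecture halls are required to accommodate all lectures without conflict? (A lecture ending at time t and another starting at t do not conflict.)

4

Count concurrent intervals with a sweep; the peak is the room count.
starts: [2, 4, 4, 5, 9, 10, 10, 11, 14, 14]
ends:   [6, 6, 9, 11, 12, 13, 14, 15, 15, 15]
s2→1 s4→2 s4→3 s5→4  — peak 4.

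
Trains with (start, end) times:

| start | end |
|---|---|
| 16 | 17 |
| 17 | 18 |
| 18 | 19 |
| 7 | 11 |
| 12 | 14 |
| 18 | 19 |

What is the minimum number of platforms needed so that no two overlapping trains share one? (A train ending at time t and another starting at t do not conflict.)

2

Count concurrent intervals with a sweep; the peak is the room count.
starts: [7, 12, 16, 17, 18, 18]
ends:   [11, 14, 17, 18, 19, 19]
s7→1 e11→0 s12→1 e14→0 s16→1 e17→0 s17→1 e18→0 s18→1 s18→2  — peak 2.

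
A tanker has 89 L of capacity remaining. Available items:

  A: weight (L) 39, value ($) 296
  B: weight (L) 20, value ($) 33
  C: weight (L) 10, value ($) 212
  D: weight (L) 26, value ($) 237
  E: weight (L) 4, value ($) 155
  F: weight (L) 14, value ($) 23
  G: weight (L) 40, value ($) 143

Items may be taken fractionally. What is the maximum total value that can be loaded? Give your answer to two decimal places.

Greedy by value/weight ratio, highest first.
Ratios (sorted): E 38.75, C 21.20, D 9.12, A 7.59, G 3.58, B 1.65, F 1.64
take E (4 @ 155); take C (10 @ 212); take D (26 @ 237); take A (39 @ 296); take 10/40 of G → 35.75. Capacity used 89/89.
Total value = 935.75

935.75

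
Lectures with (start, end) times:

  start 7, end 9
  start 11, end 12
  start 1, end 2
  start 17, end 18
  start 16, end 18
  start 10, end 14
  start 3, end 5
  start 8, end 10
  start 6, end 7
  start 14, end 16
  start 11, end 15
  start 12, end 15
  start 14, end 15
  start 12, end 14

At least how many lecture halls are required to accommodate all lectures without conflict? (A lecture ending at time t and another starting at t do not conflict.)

The answer is the maximum number of intervals overlapping at any instant.
Events (time:±→running): 1:+→1 2:-→0 3:+→1 5:-→0 6:+→1 7:-→0 7:+→1 8:+→2 9:-→1 10:-→0 10:+→1 11:+→2 11:+→3 12:-→2 12:+→3 12:+→4 … peak 4.

4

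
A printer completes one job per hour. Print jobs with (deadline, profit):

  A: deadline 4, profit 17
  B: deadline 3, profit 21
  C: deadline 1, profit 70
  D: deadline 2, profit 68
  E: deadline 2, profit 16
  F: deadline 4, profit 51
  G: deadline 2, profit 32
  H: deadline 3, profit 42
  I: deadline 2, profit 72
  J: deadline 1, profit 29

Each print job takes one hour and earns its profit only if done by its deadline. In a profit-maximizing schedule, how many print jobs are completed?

By profit: I(d2,72), C(d1,70), D(d2,68), F(d4,51), H(d3,42), G(d2,32), J(d1,29), B(d3,21), A(d4,17), E(d2,16)
I→slot 2; C→slot 1; D skipped; F→slot 4; H→slot 3; G skipped; J skipped; B skipped; A skipped; E skipped.
4 of 10 scheduled.

4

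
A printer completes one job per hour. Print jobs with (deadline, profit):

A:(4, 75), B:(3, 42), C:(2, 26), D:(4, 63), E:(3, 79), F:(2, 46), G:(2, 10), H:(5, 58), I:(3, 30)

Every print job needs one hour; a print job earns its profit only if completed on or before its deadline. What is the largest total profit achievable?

321

By profit: E(d3,79), A(d4,75), D(d4,63), H(d5,58), F(d2,46), B(d3,42), I(d3,30), C(d2,26), G(d2,10)
E→slot 3; A→slot 4; D→slot 2; H→slot 5; F→slot 1; B skipped; I skipped; C skipped; G skipped.
Profit = 46 + 63 + 79 + 75 + 58 = 321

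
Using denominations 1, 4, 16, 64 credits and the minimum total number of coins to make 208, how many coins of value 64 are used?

Greedy: take as many of the largest coin as possible, then repeat with the remainder.
208 = 3×64 + 1×16
Count of 64: 3

3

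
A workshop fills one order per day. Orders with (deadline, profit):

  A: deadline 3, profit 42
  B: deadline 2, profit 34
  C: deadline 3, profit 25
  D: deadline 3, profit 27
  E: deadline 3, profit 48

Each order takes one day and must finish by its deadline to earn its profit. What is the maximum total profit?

124

Profit order: E=48 A=42 B=34 D=27 C=25
Assign: E→slot 3, A→slot 2, B→slot 1, D skipped, C skipped.
Slots: [1:B] [2:A] [3:E]
Profit = 34 + 42 + 48 = 124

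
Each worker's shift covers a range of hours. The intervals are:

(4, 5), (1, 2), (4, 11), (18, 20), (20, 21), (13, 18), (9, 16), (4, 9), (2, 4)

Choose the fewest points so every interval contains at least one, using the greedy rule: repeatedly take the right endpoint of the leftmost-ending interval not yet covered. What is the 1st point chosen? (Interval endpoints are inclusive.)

Sort by right endpoint; whenever an interval is uncovered, place a point at its right end.
Sorted: [1,2] [2,4] [4,5] [4,9] [4,11] [9,16] [13,18] [18,20] [20,21]
{[1,2],[2,4]} hit by 2; {[4,5],[4,9],[4,11]} hit by 5; {[9,16],[13,18]} hit by 16; {[18,20],[20,21]} hit by 20.
Points: 2, 5, 16, 20 (4 total).

2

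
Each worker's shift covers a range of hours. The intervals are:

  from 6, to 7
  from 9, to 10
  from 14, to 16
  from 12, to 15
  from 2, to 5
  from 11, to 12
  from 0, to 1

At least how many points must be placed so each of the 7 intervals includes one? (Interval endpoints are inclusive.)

6

Process intervals by earliest right end; each time one isn't hit yet, stab at its right endpoint.
Sorted: [0,1] [2,5] [6,7] [9,10] [11,12] [12,15] [14,16]
{[0,1]} hit by 1; {[2,5]} hit by 5; {[6,7]} hit by 7; {[9,10]} hit by 10; {[11,12],[12,15]} hit by 12; {[14,16]} hit by 16.
Points: 1, 5, 7, 10, 12, 16 (6 total).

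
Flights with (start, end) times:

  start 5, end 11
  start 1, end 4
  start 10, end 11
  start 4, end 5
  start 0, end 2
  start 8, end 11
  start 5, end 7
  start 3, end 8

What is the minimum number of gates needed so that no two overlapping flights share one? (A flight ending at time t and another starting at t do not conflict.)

3

Count concurrent intervals with a sweep; the peak is the room count.
Events (time:±→running): 0:+→1 1:+→2 2:-→1 3:+→2 4:-→1 4:+→2 5:-→1 5:+→2 5:+→3 … peak 3.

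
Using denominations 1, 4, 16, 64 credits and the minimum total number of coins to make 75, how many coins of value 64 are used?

Use the largest denomination that fits, subtract, and repeat.
75 = 1×64 + 2×4 + 3×1
Count of 64: 1

1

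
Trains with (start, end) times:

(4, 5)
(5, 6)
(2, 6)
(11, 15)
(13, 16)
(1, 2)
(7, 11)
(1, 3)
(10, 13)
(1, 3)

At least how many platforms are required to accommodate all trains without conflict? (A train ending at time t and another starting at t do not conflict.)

The answer is the maximum number of intervals overlapping at any instant.
starts: [1, 1, 1, 2, 4, 5, 7, 10, 11, 13]
ends:   [2, 3, 3, 5, 6, 6, 11, 13, 15, 16]
s1→1 s1→2 s1→3  — peak 3.

3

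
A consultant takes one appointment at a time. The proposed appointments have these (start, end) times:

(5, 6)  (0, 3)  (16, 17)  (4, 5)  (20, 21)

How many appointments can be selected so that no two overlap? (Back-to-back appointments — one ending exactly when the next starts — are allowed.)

Greedy by earliest finish: after sorting by end time, pick each interval compatible with the last pick.
Sorted by end: (0,3)  (4,5)  (5,6)  (16,17)  (20,21)
take (0,3); take (4,5); take (5,6); take (16,17); take (20,21).
Selected 5 appointments.

5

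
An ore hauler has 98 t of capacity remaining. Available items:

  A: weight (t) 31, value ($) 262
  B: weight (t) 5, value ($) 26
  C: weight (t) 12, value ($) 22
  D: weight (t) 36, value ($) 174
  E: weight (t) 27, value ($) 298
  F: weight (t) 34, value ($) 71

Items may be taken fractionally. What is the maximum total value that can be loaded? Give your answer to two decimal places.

755.17

Sort by value per unit weight and fill in that order.
Order: E (298/27=11.04) > A (262/31=8.45) > B (26/5=5.20) > D (174/36=4.83) > F (71/34=2.09) > C (22/12=1.83)
Fill: take E (27 @ 298) → take A (31 @ 262) → take B (5 @ 26) → take 35/36 of D → 169.17; 98/98 used.
Total value = 755.17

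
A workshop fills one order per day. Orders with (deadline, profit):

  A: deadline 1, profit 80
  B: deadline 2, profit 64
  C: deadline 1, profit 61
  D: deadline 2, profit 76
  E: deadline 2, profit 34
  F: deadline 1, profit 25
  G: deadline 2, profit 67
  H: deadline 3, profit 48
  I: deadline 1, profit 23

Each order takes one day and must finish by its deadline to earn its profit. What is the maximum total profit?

204

Profit order: A=80 D=76 G=67 B=64 C=61 H=48 E=34 F=25 I=23
Assign: A→slot 1, D→slot 2, G skipped, B skipped, C skipped, H→slot 3, E skipped, F skipped, I skipped.
Slots: [1:A] [2:D] [3:H]
Profit = 80 + 76 + 48 = 204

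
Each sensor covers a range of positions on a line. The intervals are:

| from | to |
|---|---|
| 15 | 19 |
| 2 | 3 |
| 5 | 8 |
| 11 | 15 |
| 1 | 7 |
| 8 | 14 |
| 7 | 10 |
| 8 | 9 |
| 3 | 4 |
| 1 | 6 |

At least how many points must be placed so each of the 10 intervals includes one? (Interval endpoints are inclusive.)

3

Process intervals by earliest right end; each time one isn't hit yet, stab at its right endpoint.
By right end: [2,3]  [3,4]  [1,6]  [1,7]  [5,8]  [8,9]  [7,10]  [8,14]  [11,15]  [15,19]
[2,3] uncovered → point at 3; [5,8] uncovered → point at 8; [11,15] uncovered → point at 15.
Points: 3, 8, 15 (3 total).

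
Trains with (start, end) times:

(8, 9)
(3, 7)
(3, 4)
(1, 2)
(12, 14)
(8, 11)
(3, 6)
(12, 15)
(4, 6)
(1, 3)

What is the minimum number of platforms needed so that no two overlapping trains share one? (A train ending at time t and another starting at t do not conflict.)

Count concurrent intervals with a sweep; the peak is the room count.
Events (time:±→running): 1:+→1 1:+→2 2:-→1 3:-→0 3:+→1 3:+→2 3:+→3 … peak 3.

3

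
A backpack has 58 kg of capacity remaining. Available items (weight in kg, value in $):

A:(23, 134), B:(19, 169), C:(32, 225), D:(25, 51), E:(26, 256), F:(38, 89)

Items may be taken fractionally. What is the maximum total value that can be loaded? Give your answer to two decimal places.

516.41

Sort by value per unit weight and fill in that order.
Order: E (256/26=9.85) > B (169/19=8.89) > C (225/32=7.03) > A (134/23=5.83) > F (89/38=2.34) > D (51/25=2.04)
Fill: take E (26 @ 256) → take B (19 @ 169) → take 13/32 of C → 91.41; 58/58 used.
Total value = 516.41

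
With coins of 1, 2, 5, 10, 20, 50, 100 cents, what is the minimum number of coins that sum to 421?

Greedy: take as many of the largest coin as possible, then repeat with the remainder.
421 = 4×100 + 1×20 + 1×1
Total coins = 4 + 1 + 1 = 6

6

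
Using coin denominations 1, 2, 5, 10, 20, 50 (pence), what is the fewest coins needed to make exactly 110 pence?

110 = 2×50 + 1×10
Total coins = 2 + 1 = 3

3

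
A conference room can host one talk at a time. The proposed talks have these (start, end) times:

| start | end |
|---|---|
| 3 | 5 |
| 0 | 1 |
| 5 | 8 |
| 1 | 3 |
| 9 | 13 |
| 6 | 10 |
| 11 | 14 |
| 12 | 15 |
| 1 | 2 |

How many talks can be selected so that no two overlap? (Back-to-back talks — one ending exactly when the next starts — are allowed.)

5

Order by finish time; keep every interval that doesn't clash with the previous kept one.
By end time: (0,1), (1,2), (1,3), (3,5), (5,8), (6,10), (9,13), (11,14), (12,15).
Pick (0,1); next start ≥ 1 → (1,2); next start ≥ 2 → (3,5); next start ≥ 5 → (5,8); next start ≥ 8 → (9,13).
Selected 5 talks.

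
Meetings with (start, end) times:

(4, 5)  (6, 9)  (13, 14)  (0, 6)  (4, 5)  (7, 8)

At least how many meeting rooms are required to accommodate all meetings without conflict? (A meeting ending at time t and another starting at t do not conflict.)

starts: [0, 4, 4, 6, 7, 13]
ends:   [5, 5, 6, 8, 9, 14]
s0→1 s4→2 s4→3  — peak 3.

3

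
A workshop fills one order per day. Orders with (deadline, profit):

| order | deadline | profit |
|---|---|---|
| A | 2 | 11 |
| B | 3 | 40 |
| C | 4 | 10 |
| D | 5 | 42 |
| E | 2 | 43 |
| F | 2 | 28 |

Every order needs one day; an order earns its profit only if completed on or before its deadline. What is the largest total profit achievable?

163

By profit: E(d2,43), D(d5,42), B(d3,40), F(d2,28), A(d2,11), C(d4,10)
E→slot 2; D→slot 5; B→slot 3; F→slot 1; A skipped; C→slot 4.
Profit = 28 + 43 + 40 + 10 + 42 = 163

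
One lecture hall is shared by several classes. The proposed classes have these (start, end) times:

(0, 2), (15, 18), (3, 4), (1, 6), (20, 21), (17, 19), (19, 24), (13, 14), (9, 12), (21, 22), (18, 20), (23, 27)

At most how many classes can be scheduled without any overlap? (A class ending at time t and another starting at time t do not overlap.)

9

Sort by end time and greedily take each interval whose start is ≥ the last chosen end.
By end time: (0,2), (3,4), (1,6), (9,12), (13,14), (15,18), (17,19), (18,20), (20,21), (21,22), (19,24), (23,27).
Pick (0,2); next start ≥ 2 → (3,4); next start ≥ 4 → (9,12); next start ≥ 12 → (13,14); next start ≥ 14 → (15,18); next start ≥ 18 → (18,20); next start ≥ 20 → (20,21); next start ≥ 21 → (21,22); next start ≥ 22 → (23,27).
Selected 9 classes.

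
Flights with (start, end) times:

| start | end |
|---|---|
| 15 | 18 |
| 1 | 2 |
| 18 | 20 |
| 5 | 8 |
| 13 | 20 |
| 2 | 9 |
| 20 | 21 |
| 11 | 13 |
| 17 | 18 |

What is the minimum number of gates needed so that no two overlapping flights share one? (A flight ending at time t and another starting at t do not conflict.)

3

Events (time:±→running): 1:+→1 2:-→0 2:+→1 5:+→2 8:-→1 9:-→0 11:+→1 13:-→0 13:+→1 15:+→2 17:+→3 … peak 3.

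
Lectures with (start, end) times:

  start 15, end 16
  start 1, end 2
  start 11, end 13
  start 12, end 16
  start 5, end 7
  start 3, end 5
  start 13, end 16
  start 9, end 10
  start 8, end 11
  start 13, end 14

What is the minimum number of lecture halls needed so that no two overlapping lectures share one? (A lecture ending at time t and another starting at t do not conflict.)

3

Count concurrent intervals with a sweep; the peak is the room count.
Events (time:±→running): 1:+→1 2:-→0 3:+→1 5:-→0 5:+→1 7:-→0 8:+→1 9:+→2 10:-→1 11:-→0 11:+→1 12:+→2 13:-→1 13:+→2 13:+→3 … peak 3.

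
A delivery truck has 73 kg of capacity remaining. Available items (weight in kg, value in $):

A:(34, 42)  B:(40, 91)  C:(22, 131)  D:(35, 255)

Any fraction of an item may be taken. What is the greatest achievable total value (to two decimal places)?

Sort by value per unit weight and fill in that order.
Order: D (255/35=7.29) > C (131/22=5.95) > B (91/40=2.27) > A (42/34=1.24)
Fill: take D (35 @ 255) → take C (22 @ 131) → take 16/40 of B → 36.40; 73/73 used.
Total value = 422.40

422.40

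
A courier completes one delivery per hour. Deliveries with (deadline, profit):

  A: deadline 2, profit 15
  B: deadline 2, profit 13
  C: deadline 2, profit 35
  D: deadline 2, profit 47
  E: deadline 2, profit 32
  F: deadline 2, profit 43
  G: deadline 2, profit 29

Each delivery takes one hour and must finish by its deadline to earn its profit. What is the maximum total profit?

Take jobs in profit order; each goes to the latest open slot no later than its deadline.
By profit: D(d2,47), F(d2,43), C(d2,35), E(d2,32), G(d2,29), A(d2,15), B(d2,13)
D→slot 2; F→slot 1; C skipped; E skipped; G skipped; A skipped; B skipped.
Profit = 43 + 47 = 90

90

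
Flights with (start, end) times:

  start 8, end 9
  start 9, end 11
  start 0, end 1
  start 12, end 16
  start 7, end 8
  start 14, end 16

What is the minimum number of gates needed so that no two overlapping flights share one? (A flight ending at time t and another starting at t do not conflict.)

The answer is the maximum number of intervals overlapping at any instant.
Events (time:±→running): 0:+→1 1:-→0 7:+→1 8:-→0 8:+→1 9:-→0 9:+→1 11:-→0 12:+→1 14:+→2 … peak 2.

2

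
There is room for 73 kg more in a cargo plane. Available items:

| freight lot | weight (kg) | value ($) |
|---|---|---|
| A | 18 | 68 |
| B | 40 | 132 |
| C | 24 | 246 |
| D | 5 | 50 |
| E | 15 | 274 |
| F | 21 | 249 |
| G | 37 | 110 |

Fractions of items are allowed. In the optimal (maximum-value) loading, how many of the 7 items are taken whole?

Ratios (sorted): E 18.27, F 11.86, C 10.25, D 10.00, A 3.78, B 3.30, G 2.97
take E (15 @ 274); take F (21 @ 249); take C (24 @ 246); take D (5 @ 50); take 8/18 of A → 30.22. Capacity used 73/73.
4 item(s) taken whole; one partial (take 8/18 of A).

4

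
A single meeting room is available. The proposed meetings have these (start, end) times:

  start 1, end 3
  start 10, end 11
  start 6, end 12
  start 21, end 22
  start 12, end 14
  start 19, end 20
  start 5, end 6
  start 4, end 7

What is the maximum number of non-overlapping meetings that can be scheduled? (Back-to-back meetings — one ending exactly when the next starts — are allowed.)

6

Sorted by end: (1,3)  (5,6)  (4,7)  (10,11)  (6,12)  (12,14)  (19,20)  (21,22)
take (1,3); take (5,6); skip (4,7); take (10,11); take (12,14); take (19,20); take (21,22).
Selected 6 meetings.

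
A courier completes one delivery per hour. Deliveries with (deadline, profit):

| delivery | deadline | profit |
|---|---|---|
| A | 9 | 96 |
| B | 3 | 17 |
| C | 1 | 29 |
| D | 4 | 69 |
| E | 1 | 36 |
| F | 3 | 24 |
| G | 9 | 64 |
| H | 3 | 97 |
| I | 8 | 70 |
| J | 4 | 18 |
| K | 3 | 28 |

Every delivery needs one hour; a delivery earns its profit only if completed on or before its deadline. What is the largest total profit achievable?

Sort by profit descending; place each in the latest free slot ≤ its deadline.
By profit: H(d3,97), A(d9,96), I(d8,70), D(d4,69), G(d9,64), E(d1,36), C(d1,29), K(d3,28), F(d3,24), J(d4,18), B(d3,17)
H→slot 3; A→slot 9; I→slot 8; D→slot 4; G→slot 7; E→slot 1; C skipped; K→slot 2; F skipped; J skipped; B skipped.
Profit = 36 + 28 + 97 + 69 + 64 + 70 + 96 = 460

460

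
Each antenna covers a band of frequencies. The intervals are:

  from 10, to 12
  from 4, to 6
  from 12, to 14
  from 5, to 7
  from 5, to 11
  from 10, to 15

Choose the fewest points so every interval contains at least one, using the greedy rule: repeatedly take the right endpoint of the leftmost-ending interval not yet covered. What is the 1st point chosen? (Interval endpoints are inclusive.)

6

Sort by right endpoint; whenever an interval is uncovered, place a point at its right end.
By right end: [4,6]  [5,7]  [5,11]  [10,12]  [12,14]  [10,15]
[4,6] uncovered → point at 6; [10,12] uncovered → point at 12.
Points: 6, 12 (2 total).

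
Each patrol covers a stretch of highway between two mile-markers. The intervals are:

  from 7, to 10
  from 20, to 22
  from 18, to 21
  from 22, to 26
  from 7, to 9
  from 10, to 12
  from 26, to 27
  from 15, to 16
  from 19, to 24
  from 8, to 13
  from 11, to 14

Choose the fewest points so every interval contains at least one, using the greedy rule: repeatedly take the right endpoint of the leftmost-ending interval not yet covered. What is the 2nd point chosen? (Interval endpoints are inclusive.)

12

Sort by right endpoint; whenever an interval is uncovered, place a point at its right end.
By right end: [7,9]  [7,10]  [10,12]  [8,13]  [11,14]  [15,16]  [18,21]  [20,22]  [19,24]  [22,26]  [26,27]
[7,9] uncovered → point at 9; [10,12] uncovered → point at 12; [15,16] uncovered → point at 16; [18,21] uncovered → point at 21; [22,26] uncovered → point at 26.
Points: 9, 12, 16, 21, 26 (5 total).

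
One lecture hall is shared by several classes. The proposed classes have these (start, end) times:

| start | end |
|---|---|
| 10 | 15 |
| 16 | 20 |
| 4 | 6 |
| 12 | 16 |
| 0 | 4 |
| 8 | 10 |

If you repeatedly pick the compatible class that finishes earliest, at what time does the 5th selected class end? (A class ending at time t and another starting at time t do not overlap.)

20

Sorted by end: (0,4)  (4,6)  (8,10)  (10,15)  (12,16)  (16,20)
take (0,4); take (4,6); take (8,10); take (10,15); skip (12,16); take (16,20).
Selected: (0,4) (4,6) (8,10) (10,15) (16,20)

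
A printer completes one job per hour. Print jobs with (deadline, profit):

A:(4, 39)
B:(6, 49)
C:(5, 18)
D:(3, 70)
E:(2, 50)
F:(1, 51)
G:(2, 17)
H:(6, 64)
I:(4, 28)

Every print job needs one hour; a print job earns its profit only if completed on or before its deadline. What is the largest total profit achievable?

By profit: D(d3,70), H(d6,64), F(d1,51), E(d2,50), B(d6,49), A(d4,39), I(d4,28), C(d5,18), G(d2,17)
D→slot 3; H→slot 6; F→slot 1; E→slot 2; B→slot 5; A→slot 4; I skipped; C skipped; G skipped.
Profit = 51 + 50 + 70 + 39 + 49 + 64 = 323

323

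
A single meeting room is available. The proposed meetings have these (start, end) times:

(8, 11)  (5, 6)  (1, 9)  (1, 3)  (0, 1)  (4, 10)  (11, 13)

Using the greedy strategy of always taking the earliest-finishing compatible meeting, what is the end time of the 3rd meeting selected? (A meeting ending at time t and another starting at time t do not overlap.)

6

Order by finish time; keep every interval that doesn't clash with the previous kept one.
Sorted by end: (0,1)  (1,3)  (5,6)  (1,9)  (4,10)  (8,11)  (11,13)
take (0,1); take (1,3); take (5,6); take (8,11); take (11,13).
Selected: (0,1) (1,3) (5,6) (8,11) (11,13)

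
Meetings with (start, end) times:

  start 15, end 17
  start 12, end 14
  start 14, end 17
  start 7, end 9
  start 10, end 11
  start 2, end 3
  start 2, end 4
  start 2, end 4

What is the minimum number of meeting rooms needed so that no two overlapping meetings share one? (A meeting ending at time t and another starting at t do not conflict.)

3

Count concurrent intervals with a sweep; the peak is the room count.
Events (time:±→running): 2:+→1 2:+→2 2:+→3 … peak 3.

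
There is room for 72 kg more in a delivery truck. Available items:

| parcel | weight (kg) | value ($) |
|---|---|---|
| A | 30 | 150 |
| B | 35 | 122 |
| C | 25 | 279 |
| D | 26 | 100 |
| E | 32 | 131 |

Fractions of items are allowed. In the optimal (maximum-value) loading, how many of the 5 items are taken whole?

Ratios (sorted): C 11.16, A 5.00, E 4.09, D 3.85, B 3.49
take C (25 @ 279); take A (30 @ 150); take 17/32 of E → 69.59. Capacity used 72/72.
2 item(s) taken whole; one partial (take 17/32 of E).

2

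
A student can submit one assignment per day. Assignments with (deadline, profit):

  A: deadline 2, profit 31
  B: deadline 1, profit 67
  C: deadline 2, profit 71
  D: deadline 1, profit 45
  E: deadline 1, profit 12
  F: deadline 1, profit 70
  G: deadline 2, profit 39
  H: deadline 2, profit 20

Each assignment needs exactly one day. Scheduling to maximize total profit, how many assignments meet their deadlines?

2

Take jobs in profit order; each goes to the latest open slot no later than its deadline.
By profit: C(d2,71), F(d1,70), B(d1,67), D(d1,45), G(d2,39), A(d2,31), H(d2,20), E(d1,12)
C→slot 2; F→slot 1; B skipped; D skipped; G skipped; A skipped; H skipped; E skipped.
2 of 8 scheduled.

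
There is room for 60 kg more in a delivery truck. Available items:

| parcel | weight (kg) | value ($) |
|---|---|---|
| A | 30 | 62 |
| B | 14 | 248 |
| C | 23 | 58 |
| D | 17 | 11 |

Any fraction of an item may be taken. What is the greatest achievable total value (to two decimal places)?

353.53

Ratios (sorted): B 17.71, C 2.52, A 2.07, D 0.65
take B (14 @ 248); take C (23 @ 58); take 23/30 of A → 47.53. Capacity used 60/60.
Total value = 353.53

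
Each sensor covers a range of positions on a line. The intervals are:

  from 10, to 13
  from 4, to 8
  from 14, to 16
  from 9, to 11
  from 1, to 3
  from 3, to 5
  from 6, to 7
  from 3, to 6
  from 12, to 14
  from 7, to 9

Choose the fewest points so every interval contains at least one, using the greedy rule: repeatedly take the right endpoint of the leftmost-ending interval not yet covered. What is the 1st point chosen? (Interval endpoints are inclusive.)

3

Sorted: [1,3] [3,5] [3,6] [6,7] [4,8] [7,9] [9,11] [10,13] [12,14] [14,16]
{[1,3],[3,5],[3,6]} hit by 3; {[6,7],[4,8],[7,9]} hit by 7; {[9,11],[10,13]} hit by 11; {[12,14],[14,16]} hit by 14.
Points: 3, 7, 11, 14 (4 total).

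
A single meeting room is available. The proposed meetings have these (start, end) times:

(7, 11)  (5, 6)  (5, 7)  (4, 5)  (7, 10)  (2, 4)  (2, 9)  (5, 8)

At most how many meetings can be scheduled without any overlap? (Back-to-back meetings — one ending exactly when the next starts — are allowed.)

4

Greedy by earliest finish: after sorting by end time, pick each interval compatible with the last pick.
By end time: (2,4), (4,5), (5,6), (5,7), (5,8), (2,9), (7,10), (7,11).
Pick (2,4); next start ≥ 4 → (4,5); next start ≥ 5 → (5,6); next start ≥ 6 → (7,10).
Selected 4 meetings.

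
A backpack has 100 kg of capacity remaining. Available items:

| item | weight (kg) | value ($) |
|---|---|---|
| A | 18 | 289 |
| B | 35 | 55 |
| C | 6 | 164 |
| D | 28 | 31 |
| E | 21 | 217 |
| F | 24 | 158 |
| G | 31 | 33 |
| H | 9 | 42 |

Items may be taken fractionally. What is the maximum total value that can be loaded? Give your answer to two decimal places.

904.57

Greedy by value/weight ratio, highest first.
Ratios (sorted): C 27.33, A 16.06, E 10.33, F 6.58, H 4.67, B 1.57, D 1.11, G 1.06
take C (6 @ 164); take A (18 @ 289); take E (21 @ 217); take F (24 @ 158); take H (9 @ 42); take 22/35 of B → 34.57. Capacity used 100/100.
Total value = 904.57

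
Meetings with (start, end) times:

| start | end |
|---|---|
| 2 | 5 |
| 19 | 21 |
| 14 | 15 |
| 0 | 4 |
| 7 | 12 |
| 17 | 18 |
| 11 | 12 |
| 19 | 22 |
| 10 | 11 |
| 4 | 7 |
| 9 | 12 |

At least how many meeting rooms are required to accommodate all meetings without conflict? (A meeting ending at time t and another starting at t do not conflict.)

3

The answer is the maximum number of intervals overlapping at any instant.
starts: [0, 2, 4, 7, 9, 10, 11, 14, 17, 19, 19]
ends:   [4, 5, 7, 11, 12, 12, 12, 15, 18, 21, 22]
s0→1 s2→2 e4→1 s4→2 e5→1 e7→0 s7→1 s9→2 s10→3  — peak 3.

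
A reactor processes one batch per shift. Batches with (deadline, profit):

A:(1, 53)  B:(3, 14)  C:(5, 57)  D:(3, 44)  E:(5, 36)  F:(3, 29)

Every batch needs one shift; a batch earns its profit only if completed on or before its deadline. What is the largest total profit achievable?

By profit: C(d5,57), A(d1,53), D(d3,44), E(d5,36), F(d3,29), B(d3,14)
C→slot 5; A→slot 1; D→slot 3; E→slot 4; F→slot 2; B skipped.
Profit = 53 + 29 + 44 + 36 + 57 = 219

219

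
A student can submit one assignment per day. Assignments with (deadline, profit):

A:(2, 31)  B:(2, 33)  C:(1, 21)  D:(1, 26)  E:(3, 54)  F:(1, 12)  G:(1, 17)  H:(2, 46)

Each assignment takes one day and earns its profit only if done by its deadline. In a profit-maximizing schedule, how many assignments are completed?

Take jobs in profit order; each goes to the latest open slot no later than its deadline.
Profit order: E=54 H=46 B=33 A=31 D=26 C=21 G=17 F=12
Assign: E→slot 3, H→slot 2, B→slot 1, A skipped, D skipped, C skipped, G skipped, F skipped.
Slots: [1:B] [2:H] [3:E]
3 of 8 scheduled.

3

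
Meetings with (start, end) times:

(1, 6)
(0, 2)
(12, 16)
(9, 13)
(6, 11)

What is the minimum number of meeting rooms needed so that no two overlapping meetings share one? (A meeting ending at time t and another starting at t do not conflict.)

Events (time:±→running): 0:+→1 1:+→2 … peak 2.

2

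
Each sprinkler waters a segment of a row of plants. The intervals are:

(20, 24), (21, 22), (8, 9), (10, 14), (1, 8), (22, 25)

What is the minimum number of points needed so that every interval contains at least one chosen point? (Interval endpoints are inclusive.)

Sort by right endpoint; whenever an interval is uncovered, place a point at its right end.
Sorted: [1,8] [8,9] [10,14] [21,22] [20,24] [22,25]
{[1,8],[8,9]} hit by 8; {[10,14]} hit by 14; {[21,22],[20,24],[22,25]} hit by 22.
Points: 8, 14, 22 (3 total).

3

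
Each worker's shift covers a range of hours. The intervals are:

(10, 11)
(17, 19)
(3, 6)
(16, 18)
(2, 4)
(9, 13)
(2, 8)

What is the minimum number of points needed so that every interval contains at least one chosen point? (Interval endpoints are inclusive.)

Process intervals by earliest right end; each time one isn't hit yet, stab at its right endpoint.
By right end: [2,4]  [3,6]  [2,8]  [10,11]  [9,13]  [16,18]  [17,19]
[2,4] uncovered → point at 4; [10,11] uncovered → point at 11; [16,18] uncovered → point at 18.
Points: 4, 11, 18 (3 total).

3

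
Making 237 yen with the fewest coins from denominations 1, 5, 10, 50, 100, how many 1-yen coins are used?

2

Use the largest denomination that fits, subtract, and repeat.
237 = 2×100 + 3×10 + 1×5 + 2×1
Count of 1: 2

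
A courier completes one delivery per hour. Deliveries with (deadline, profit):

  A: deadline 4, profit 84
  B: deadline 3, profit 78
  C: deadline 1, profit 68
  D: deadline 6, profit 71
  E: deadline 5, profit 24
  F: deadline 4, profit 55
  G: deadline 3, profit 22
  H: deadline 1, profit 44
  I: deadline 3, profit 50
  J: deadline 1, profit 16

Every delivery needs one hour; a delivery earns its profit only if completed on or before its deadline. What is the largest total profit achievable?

By profit: A(d4,84), B(d3,78), D(d6,71), C(d1,68), F(d4,55), I(d3,50), H(d1,44), E(d5,24), G(d3,22), J(d1,16)
A→slot 4; B→slot 3; D→slot 6; C→slot 1; F→slot 2; I skipped; H skipped; E→slot 5; G skipped; J skipped.
Profit = 68 + 55 + 78 + 84 + 24 + 71 = 380

380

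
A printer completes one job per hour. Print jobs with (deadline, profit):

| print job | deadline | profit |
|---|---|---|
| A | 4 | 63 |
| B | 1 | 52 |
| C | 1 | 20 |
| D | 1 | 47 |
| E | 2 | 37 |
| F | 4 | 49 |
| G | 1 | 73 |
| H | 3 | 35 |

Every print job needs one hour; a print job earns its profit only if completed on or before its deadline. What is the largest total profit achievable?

222

Profit order: G=73 A=63 B=52 F=49 D=47 E=37 H=35 C=20
Assign: G→slot 1, A→slot 4, B skipped, F→slot 3, D skipped, E→slot 2, H skipped, C skipped.
Slots: [1:G] [2:E] [3:F] [4:A]
Profit = 73 + 37 + 49 + 63 = 222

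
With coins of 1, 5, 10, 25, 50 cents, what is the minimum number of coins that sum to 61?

Greedy: take as many of the largest coin as possible, then repeat with the remainder.
61 − 1×50→11 − 1×10→1 − 1×1→0
Total coins = 1 + 1 + 1 = 3

3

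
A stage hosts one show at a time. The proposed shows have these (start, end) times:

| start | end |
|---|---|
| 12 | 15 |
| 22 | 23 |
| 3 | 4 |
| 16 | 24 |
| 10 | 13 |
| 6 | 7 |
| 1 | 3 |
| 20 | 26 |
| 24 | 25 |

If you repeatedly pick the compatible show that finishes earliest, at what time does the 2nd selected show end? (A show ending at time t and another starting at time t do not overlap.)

Sorted by end: (1,3)  (3,4)  (6,7)  (10,13)  (12,15)  (22,23)  (16,24)  (24,25)  (20,26)
take (1,3); take (3,4); take (6,7); take (10,13); take (22,23); skip (16,24); take (24,25); skip (20,26).
Selected: (1,3) (3,4) (6,7) (10,13) (22,23) (24,25)

4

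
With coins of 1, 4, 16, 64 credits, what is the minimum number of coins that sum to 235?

10

Greedy: take as many of the largest coin as possible, then repeat with the remainder.
235 − 3×64→43 − 2×16→11 − 2×4→3 − 3×1→0
Total coins = 3 + 2 + 2 + 3 = 10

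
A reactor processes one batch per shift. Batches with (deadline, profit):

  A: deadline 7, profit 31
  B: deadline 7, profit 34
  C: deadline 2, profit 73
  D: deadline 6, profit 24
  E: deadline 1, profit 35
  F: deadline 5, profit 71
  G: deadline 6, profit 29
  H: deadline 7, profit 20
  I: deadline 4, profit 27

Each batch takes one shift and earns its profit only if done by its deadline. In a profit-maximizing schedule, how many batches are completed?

Sort by profit descending; place each in the latest free slot ≤ its deadline.
Profit order: C=73 F=71 E=35 B=34 A=31 G=29 I=27 D=24 H=20
Assign: C→slot 2, F→slot 5, E→slot 1, B→slot 7, A→slot 6, G→slot 4, I→slot 3, D skipped, H skipped.
Slots: [1:E] [2:C] [3:I] [4:G] [5:F] [6:A] [7:B]
7 of 9 scheduled.

7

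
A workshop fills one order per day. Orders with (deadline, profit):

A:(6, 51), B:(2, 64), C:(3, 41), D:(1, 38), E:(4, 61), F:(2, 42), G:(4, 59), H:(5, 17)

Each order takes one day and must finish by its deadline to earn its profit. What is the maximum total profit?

294

Profit order: B=64 E=61 G=59 A=51 F=42 C=41 D=38 H=17
Assign: B→slot 2, E→slot 4, G→slot 3, A→slot 6, F→slot 1, C skipped, D skipped, H→slot 5.
Slots: [1:F] [2:B] [3:G] [4:E] [5:H] [6:A]
Profit = 42 + 64 + 59 + 61 + 17 + 51 = 294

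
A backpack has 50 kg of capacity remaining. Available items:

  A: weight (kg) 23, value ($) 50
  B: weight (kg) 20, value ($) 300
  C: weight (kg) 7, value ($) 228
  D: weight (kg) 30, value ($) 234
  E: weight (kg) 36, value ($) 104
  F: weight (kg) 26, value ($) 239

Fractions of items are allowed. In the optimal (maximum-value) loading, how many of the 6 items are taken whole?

2

Ratios (sorted): C 32.57, B 15.00, F 9.19, D 7.80, E 2.89, A 2.17
take C (7 @ 228); take B (20 @ 300); take 23/26 of F → 211.42. Capacity used 50/50.
2 item(s) taken whole; one partial (take 23/26 of F).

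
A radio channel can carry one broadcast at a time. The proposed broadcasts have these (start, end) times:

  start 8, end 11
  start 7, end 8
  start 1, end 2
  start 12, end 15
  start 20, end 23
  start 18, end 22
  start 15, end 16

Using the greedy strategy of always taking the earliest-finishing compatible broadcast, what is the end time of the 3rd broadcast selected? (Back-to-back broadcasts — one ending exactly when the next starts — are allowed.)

11

Sort by end time and greedily take each interval whose start is ≥ the last chosen end.
Sorted by end: (1,2)  (7,8)  (8,11)  (12,15)  (15,16)  (18,22)  (20,23)
take (1,2); take (7,8); take (8,11); take (12,15); take (15,16); take (18,22).
Selected: (1,2) (7,8) (8,11) (12,15) (15,16) (18,22)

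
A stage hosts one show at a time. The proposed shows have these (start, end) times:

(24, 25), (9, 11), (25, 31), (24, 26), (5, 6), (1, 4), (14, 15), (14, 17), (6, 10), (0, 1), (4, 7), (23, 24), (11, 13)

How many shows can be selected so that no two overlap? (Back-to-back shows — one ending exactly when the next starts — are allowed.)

9

Sort by end time and greedily take each interval whose start is ≥ the last chosen end.
Sorted by end: (0,1)  (1,4)  (5,6)  (4,7)  (6,10)  (9,11)  (11,13)  (14,15)  (14,17)  (23,24)  (24,25)  (24,26)  (25,31)
take (0,1); take (1,4); take (5,6); take (6,10); take (11,13); take (14,15); skip (14,17); take (23,24); take (24,25); take (25,31).
Selected 9 shows.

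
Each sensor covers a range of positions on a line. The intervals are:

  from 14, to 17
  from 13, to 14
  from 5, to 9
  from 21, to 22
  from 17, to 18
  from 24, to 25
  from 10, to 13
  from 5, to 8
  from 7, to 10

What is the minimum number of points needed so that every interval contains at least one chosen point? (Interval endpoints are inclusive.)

By right end: [5,8]  [5,9]  [7,10]  [10,13]  [13,14]  [14,17]  [17,18]  [21,22]  [24,25]
[5,8] uncovered → point at 8; [10,13] uncovered → point at 13; [14,17] uncovered → point at 17; [21,22] uncovered → point at 22; [24,25] uncovered → point at 25.
Points: 8, 13, 17, 22, 25 (5 total).

5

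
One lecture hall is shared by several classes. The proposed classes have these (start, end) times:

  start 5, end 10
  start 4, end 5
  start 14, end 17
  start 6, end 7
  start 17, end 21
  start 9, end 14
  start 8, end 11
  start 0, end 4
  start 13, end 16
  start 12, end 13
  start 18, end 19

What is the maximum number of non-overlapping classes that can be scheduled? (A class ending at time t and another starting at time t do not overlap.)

By end time: (0,4), (4,5), (6,7), (5,10), (8,11), (12,13), (9,14), (13,16), (14,17), (18,19), (17,21).
Pick (0,4); next start ≥ 4 → (4,5); next start ≥ 5 → (6,7); next start ≥ 7 → (8,11); next start ≥ 11 → (12,13); next start ≥ 13 → (13,16); next start ≥ 16 → (18,19).
Selected 7 classes.

7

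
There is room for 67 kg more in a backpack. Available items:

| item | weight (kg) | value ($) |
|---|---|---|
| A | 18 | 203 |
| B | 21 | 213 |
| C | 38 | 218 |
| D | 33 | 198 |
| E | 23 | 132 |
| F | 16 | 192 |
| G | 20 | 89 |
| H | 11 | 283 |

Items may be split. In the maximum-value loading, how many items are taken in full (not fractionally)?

Ratios (sorted): H 25.73, F 12.00, A 11.28, B 10.14, D 6.00, E 5.74, C 5.74, G 4.45
take H (11 @ 283); take F (16 @ 192); take A (18 @ 203); take B (21 @ 213); take 1/33 of D → 6.00. Capacity used 67/67.
4 item(s) taken whole; one partial (take 1/33 of D).

4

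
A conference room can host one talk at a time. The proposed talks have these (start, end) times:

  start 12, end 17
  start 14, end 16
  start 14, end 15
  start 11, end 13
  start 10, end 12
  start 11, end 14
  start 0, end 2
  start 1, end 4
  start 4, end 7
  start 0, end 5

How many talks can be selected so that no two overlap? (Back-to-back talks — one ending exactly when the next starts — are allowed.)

4

By end time: (0,2), (1,4), (0,5), (4,7), (10,12), (11,13), (11,14), (14,15), (14,16), (12,17).
Pick (0,2); next start ≥ 2 → (4,7); next start ≥ 7 → (10,12); next start ≥ 12 → (14,15).
Selected 4 talks.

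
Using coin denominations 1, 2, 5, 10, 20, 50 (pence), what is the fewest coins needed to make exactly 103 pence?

4

Use the largest denomination that fits, subtract, and repeat.
103 = 2×50 + 1×2 + 1×1
Total coins = 2 + 1 + 1 = 4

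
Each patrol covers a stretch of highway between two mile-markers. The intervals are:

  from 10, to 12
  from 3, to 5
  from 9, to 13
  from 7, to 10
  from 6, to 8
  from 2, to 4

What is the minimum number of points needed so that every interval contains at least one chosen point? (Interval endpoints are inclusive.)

3

Sort by right endpoint; whenever an interval is uncovered, place a point at its right end.
By right end: [2,4]  [3,5]  [6,8]  [7,10]  [10,12]  [9,13]
[2,4] uncovered → point at 4; [6,8] uncovered → point at 8; [10,12] uncovered → point at 12.
Points: 4, 8, 12 (3 total).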